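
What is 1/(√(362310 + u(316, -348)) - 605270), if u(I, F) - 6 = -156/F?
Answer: -17552830/10624190906923 - √304708133/10624190906923 ≈ -1.6538e-6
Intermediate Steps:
u(I, F) = 6 - 156/F
1/(√(362310 + u(316, -348)) - 605270) = 1/(√(362310 + (6 - 156/(-348))) - 605270) = 1/(√(362310 + (6 - 156*(-1/348))) - 605270) = 1/(√(362310 + (6 + 13/29)) - 605270) = 1/(√(362310 + 187/29) - 605270) = 1/(√(10507177/29) - 605270) = 1/(√304708133/29 - 605270) = 1/(-605270 + √304708133/29)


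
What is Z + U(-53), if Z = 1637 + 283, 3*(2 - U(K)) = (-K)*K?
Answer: 8575/3 ≈ 2858.3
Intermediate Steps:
U(K) = 2 + K**2/3 (U(K) = 2 - (-K)*K/3 = 2 - (-1)*K**2/3 = 2 + K**2/3)
Z = 1920
Z + U(-53) = 1920 + (2 + (1/3)*(-53)**2) = 1920 + (2 + (1/3)*2809) = 1920 + (2 + 2809/3) = 1920 + 2815/3 = 8575/3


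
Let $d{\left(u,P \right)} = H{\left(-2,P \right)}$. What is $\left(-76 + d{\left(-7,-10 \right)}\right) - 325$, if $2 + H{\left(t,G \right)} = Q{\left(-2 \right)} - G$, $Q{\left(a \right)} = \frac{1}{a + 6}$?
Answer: $- \frac{1571}{4} \approx -392.75$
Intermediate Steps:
$Q{\left(a \right)} = \frac{1}{6 + a}$
$H{\left(t,G \right)} = - \frac{7}{4} - G$ ($H{\left(t,G \right)} = -2 - \left(G - \frac{1}{6 - 2}\right) = -2 - \left(- \frac{1}{4} + G\right) = - \frac{7}{4} - G$)
$d{\left(u,P \right)} = - \frac{7}{4} - P$
$\left(-76 + d{\left(-7,-10 \right)}\right) - 325 = \left(-76 - - \frac{33}{4}\right) - 325 = \left(-76 + \left(- \frac{7}{4} + 10\right)\right) - 325 = \left(-76 + \frac{33}{4}\right) - 325 = - \frac{271}{4} - 325 = - \frac{1571}{4}$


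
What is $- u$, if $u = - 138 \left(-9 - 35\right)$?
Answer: $-6072$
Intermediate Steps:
$u = 6072$ ($u = \left(-138\right) \left(-44\right) = 6072$)
$- u = \left(-1\right) 6072 = -6072$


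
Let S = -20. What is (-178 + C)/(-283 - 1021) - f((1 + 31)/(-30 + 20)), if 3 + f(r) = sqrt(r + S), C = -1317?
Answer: 5407/1304 - 2*I*sqrt(145)/5 ≈ 4.1465 - 4.8166*I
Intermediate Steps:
f(r) = -3 + sqrt(-20 + r) (f(r) = -3 + sqrt(r - 20) = -3 + sqrt(-20 + r))
(-178 + C)/(-283 - 1021) - f((1 + 31)/(-30 + 20)) = (-178 - 1317)/(-283 - 1021) - (-3 + sqrt(-20 + (1 + 31)/(-30 + 20))) = -1495/(-1304) - (-3 + sqrt(-20 + 32/(-10))) = -1495*(-1/1304) - (-3 + sqrt(-20 + 32*(-1/10))) = 1495/1304 - (-3 + sqrt(-20 - 16/5)) = 1495/1304 - (-3 + sqrt(-116/5)) = 1495/1304 - (-3 + 2*I*sqrt(145)/5) = 1495/1304 + (3 - 2*I*sqrt(145)/5) = 5407/1304 - 2*I*sqrt(145)/5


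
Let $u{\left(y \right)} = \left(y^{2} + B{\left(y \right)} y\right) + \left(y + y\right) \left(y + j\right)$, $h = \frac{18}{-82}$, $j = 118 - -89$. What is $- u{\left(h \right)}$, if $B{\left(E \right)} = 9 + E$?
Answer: $\frac{155763}{1681} \approx 92.661$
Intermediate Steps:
$j = 207$ ($j = 118 + 89 = 207$)
$h = - \frac{9}{41}$ ($h = 18 \left(- \frac{1}{82}\right) = - \frac{9}{41} \approx -0.21951$)
$u{\left(y \right)} = y^{2} + y \left(9 + y\right) + 2 y \left(207 + y\right)$ ($u{\left(y \right)} = \left(y^{2} + \left(9 + y\right) y\right) + \left(y + y\right) \left(y + 207\right) = \left(y^{2} + y \left(9 + y\right)\right) + 2 y \left(207 + y\right) = y^{2} + y \left(9 + y\right) + 2 y \left(207 + y\right)$)
$- u{\left(h \right)} = - \frac{\left(-9\right) \left(423 + 4 \left(- \frac{9}{41}\right)\right)}{41} = - \frac{\left(-9\right) \left(423 - \frac{36}{41}\right)}{41} = - \frac{\left(-9\right) 17307}{41 \cdot 41} = \left(-1\right) \left(- \frac{155763}{1681}\right) = \frac{155763}{1681}$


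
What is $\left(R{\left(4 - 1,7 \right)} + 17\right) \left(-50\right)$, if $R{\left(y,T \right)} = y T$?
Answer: $-1900$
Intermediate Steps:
$R{\left(y,T \right)} = T y$
$\left(R{\left(4 - 1,7 \right)} + 17\right) \left(-50\right) = \left(7 \left(4 - 1\right) + 17\right) \left(-50\right) = \left(7 \cdot 3 + 17\right) \left(-50\right) = \left(21 + 17\right) \left(-50\right) = 38 \left(-50\right) = -1900$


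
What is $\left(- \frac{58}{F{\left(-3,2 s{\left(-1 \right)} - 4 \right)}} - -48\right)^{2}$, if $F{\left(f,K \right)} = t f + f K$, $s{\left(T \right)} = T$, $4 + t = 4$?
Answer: $\frac{162409}{81} \approx 2005.0$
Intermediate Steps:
$t = 0$ ($t = -4 + 4 = 0$)
$F{\left(f,K \right)} = K f$ ($F{\left(f,K \right)} = 0 f + f K = 0 + K f = K f$)
$\left(- \frac{58}{F{\left(-3,2 s{\left(-1 \right)} - 4 \right)}} - -48\right)^{2} = \left(- \frac{58}{\left(2 \left(-1\right) - 4\right) \left(-3\right)} - -48\right)^{2} = \left(- \frac{58}{\left(-2 - 4\right) \left(-3\right)} + 48\right)^{2} = \left(- \frac{58}{\left(-6\right) \left(-3\right)} + 48\right)^{2} = \left(- \frac{58}{18} + 48\right)^{2} = \left(\left(-58\right) \frac{1}{18} + 48\right)^{2} = \left(- \frac{29}{9} + 48\right)^{2} = \left(\frac{403}{9}\right)^{2} = \frac{162409}{81}$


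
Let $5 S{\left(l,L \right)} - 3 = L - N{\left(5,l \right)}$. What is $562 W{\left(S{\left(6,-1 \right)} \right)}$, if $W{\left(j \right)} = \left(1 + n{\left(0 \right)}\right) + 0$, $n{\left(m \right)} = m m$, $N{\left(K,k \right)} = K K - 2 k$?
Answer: $562$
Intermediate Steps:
$N{\left(K,k \right)} = K^{2} - 2 k$
$n{\left(m \right)} = m^{2}$
$S{\left(l,L \right)} = - \frac{22}{5} + \frac{L}{5} + \frac{2 l}{5}$ ($S{\left(l,L \right)} = \frac{3}{5} + \frac{L - \left(5^{2} - 2 l\right)}{5} = \frac{3}{5} + \frac{L - \left(25 - 2 l\right)}{5} = \frac{3}{5} + \frac{L + \left(-25 + 2 l\right)}{5} = \frac{3}{5} + \frac{-25 + L + 2 l}{5} = \frac{3}{5} + \left(-5 + \frac{L}{5} + \frac{2 l}{5}\right) = - \frac{22}{5} + \frac{L}{5} + \frac{2 l}{5}$)
$W{\left(j \right)} = 1$ ($W{\left(j \right)} = \left(1 + 0^{2}\right) + 0 = \left(1 + 0\right) + 0 = 1 + 0 = 1$)
$562 W{\left(S{\left(6,-1 \right)} \right)} = 562 \cdot 1 = 562$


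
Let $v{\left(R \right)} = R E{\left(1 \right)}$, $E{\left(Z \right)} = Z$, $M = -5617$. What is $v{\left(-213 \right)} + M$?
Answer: $-5830$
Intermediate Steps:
$v{\left(R \right)} = R$ ($v{\left(R \right)} = R 1 = R$)
$v{\left(-213 \right)} + M = -213 - 5617 = -5830$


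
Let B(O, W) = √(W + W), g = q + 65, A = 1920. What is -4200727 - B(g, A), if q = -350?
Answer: -4200727 - 16*√15 ≈ -4.2008e+6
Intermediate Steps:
g = -285 (g = -350 + 65 = -285)
B(O, W) = √2*√W (B(O, W) = √(2*W) = √2*√W)
-4200727 - B(g, A) = -4200727 - √2*√1920 = -4200727 - √2*8*√30 = -4200727 - 16*√15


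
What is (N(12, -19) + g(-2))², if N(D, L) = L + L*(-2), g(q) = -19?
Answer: 0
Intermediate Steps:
N(D, L) = -L (N(D, L) = L - 2*L = -L)
(N(12, -19) + g(-2))² = (-1*(-19) - 19)² = (19 - 19)² = 0² = 0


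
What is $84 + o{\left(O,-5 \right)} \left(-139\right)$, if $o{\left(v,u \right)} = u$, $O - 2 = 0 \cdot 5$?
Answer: $779$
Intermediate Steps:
$O = 2$ ($O = 2 + 0 \cdot 5 = 2 + 0 = 2$)
$84 + o{\left(O,-5 \right)} \left(-139\right) = 84 - -695 = 84 + 695 = 779$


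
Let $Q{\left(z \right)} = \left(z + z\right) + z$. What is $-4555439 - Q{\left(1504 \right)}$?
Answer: $-4559951$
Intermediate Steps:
$Q{\left(z \right)} = 3 z$ ($Q{\left(z \right)} = 2 z + z = 3 z$)
$-4555439 - Q{\left(1504 \right)} = -4555439 - 3 \cdot 1504 = -4555439 - 4512 = -4559951$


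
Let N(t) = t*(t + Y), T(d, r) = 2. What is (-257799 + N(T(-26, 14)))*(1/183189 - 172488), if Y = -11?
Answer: 2715492291707909/61063 ≈ 4.4470e+10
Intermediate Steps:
N(t) = t*(-11 + t) (N(t) = t*(t - 11) = t*(-11 + t))
(-257799 + N(T(-26, 14)))*(1/183189 - 172488) = (-257799 + 2*(-11 + 2))*(1/183189 - 172488) = (-257799 + 2*(-9))*(1/183189 - 172488) = (-257799 - 18)*(-31597904231/183189) = -257817*(-31597904231/183189) = 2715492291707909/61063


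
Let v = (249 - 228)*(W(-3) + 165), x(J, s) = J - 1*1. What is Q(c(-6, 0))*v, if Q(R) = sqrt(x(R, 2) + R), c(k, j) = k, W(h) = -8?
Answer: 3297*I*sqrt(13) ≈ 11888.0*I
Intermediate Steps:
x(J, s) = -1 + J (x(J, s) = J - 1 = -1 + J)
v = 3297 (v = (249 - 228)*(-8 + 165) = 21*157 = 3297)
Q(R) = sqrt(-1 + 2*R) (Q(R) = sqrt((-1 + R) + R) = sqrt(-1 + 2*R))
Q(c(-6, 0))*v = sqrt(-1 + 2*(-6))*3297 = sqrt(-1 - 12)*3297 = sqrt(-13)*3297 = (I*sqrt(13))*3297 = 3297*I*sqrt(13)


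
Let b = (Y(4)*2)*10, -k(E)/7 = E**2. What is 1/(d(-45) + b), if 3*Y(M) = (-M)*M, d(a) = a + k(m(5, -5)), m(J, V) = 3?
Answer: -3/644 ≈ -0.0046584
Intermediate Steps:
k(E) = -7*E**2
d(a) = -63 + a (d(a) = a - 7*3**2 = a - 7*9 = a - 63 = -63 + a)
Y(M) = -M**2/3 (Y(M) = ((-M)*M)/3 = (-M**2)/3 = -M**2/3)
b = -320/3 (b = (-1/3*4**2*2)*10 = (-1/3*16*2)*10 = -16/3*2*10 = -32/3*10 = -320/3 ≈ -106.67)
1/(d(-45) + b) = 1/((-63 - 45) - 320/3) = 1/(-108 - 320/3) = 1/(-644/3) = -3/644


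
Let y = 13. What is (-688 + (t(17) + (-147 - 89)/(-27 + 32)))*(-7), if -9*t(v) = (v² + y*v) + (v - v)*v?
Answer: 83146/15 ≈ 5543.1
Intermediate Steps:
t(v) = -13*v/9 - v²/9 (t(v) = -((v² + 13*v) + (v - v)*v)/9 = -((v² + 13*v) + 0*v)/9 = -((v² + 13*v) + 0)/9 = -(v² + 13*v)/9 = -13*v/9 - v²/9)
(-688 + (t(17) + (-147 - 89)/(-27 + 32)))*(-7) = (-688 + (-⅑*17*(13 + 17) + (-147 - 89)/(-27 + 32)))*(-7) = (-688 + (-⅑*17*30 - 236/5))*(-7) = (-688 + (-170/3 - 236*⅕))*(-7) = (-688 + (-170/3 - 236/5))*(-7) = (-688 - 1558/15)*(-7) = -11878/15*(-7) = 83146/15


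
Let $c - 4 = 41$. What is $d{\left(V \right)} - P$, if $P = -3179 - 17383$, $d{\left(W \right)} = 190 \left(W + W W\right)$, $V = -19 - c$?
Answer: $786642$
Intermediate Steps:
$c = 45$ ($c = 4 + 41 = 45$)
$V = -64$ ($V = -19 - 45 = -64$)
$d{\left(W \right)} = 190 W + 190 W^{2}$ ($d{\left(W \right)} = 190 \left(W + W^{2}\right) = 190 W + 190 W^{2}$)
$P = -20562$
$d{\left(V \right)} - P = 190 \left(-64\right) \left(1 - 64\right) - -20562 = 190 \left(-64\right) \left(-63\right) + 20562 = 766080 + 20562 = 786642$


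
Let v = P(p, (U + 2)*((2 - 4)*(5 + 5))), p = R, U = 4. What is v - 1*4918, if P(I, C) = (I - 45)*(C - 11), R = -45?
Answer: 6872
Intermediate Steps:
p = -45
P(I, C) = (-45 + I)*(-11 + C)
v = 11790 (v = 495 - 45*(4 + 2)*(2 - 4)*(5 + 5) - 11*(-45) + ((4 + 2)*((2 - 4)*(5 + 5)))*(-45) = 495 - 270*(-2*10) + 495 + (6*(-2*10))*(-45) = 495 - 270*(-20) + 495 + (6*(-20))*(-45) = 495 - 45*(-120) + 495 - 120*(-45) = 495 + 5400 + 495 + 5400 = 11790)
v - 1*4918 = 11790 - 1*4918 = 11790 - 4918 = 6872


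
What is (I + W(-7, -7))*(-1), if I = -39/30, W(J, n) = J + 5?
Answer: 33/10 ≈ 3.3000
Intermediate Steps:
W(J, n) = 5 + J
I = -13/10 (I = -39*1/30 = -13/10 ≈ -1.3000)
(I + W(-7, -7))*(-1) = (-13/10 + (5 - 7))*(-1) = (-13/10 - 2)*(-1) = -33/10*(-1) = 33/10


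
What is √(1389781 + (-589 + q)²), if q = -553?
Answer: √2693945 ≈ 1641.3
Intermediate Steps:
√(1389781 + (-589 + q)²) = √(1389781 + (-589 - 553)²) = √(1389781 + (-1142)²) = √(1389781 + 1304164) = √2693945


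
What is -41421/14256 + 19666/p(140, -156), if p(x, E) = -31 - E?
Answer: 91726957/594000 ≈ 154.42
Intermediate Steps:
-41421/14256 + 19666/p(140, -156) = -41421/14256 + 19666/(-31 - 1*(-156)) = -41421*1/14256 + 19666/(-31 + 156) = -13807/4752 + 19666/125 = 91726957/594000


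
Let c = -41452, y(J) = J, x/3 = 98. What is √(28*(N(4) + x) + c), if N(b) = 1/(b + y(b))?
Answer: I*√132866/2 ≈ 182.25*I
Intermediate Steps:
x = 294 (x = 3*98 = 294)
N(b) = 1/(2*b) (N(b) = 1/(b + b) = 1/(2*b))
√(28*(N(4) + x) + c) = √(28*((½)/4 + 294) - 41452) = √(28*((½)*(¼) + 294) - 41452) = √(28*(⅛ + 294) - 41452) = √(28*(2353/8) - 41452) = √(16471/2 - 41452) = √(-66433/2) = I*√132866/2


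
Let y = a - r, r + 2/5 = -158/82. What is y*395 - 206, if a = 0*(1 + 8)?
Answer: 29237/41 ≈ 713.10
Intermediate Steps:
a = 0 (a = 0*9 = 0)
r = -477/205 (r = -2/5 - 158/82 = -2/5 - 158*1/82 = -2/5 - 79/41 = -477/205 ≈ -2.3268)
y = 477/205 (y = 0 - 1*(-477/205) = 0 + 477/205 = 477/205 ≈ 2.3268)
y*395 - 206 = (477/205)*395 - 206 = 37683/41 - 206 = 29237/41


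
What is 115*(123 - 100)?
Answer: 2645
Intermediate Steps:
115*(123 - 100) = 115*23 = 2645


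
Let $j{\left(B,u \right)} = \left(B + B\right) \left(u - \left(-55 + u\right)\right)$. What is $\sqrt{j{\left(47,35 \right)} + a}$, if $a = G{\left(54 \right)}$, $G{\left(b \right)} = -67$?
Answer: $27 \sqrt{7} \approx 71.435$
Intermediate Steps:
$j{\left(B,u \right)} = 110 B$ ($j{\left(B,u \right)} = 2 B 55 = 110 B$)
$a = -67$
$\sqrt{j{\left(47,35 \right)} + a} = \sqrt{110 \cdot 47 - 67} = \sqrt{5170 - 67} = \sqrt{5103} = 27 \sqrt{7}$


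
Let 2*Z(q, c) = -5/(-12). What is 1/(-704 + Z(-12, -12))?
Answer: -24/16891 ≈ -0.0014209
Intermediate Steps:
Z(q, c) = 5/24 (Z(q, c) = (-5/(-12))/2 = (-5*(-1/12))/2 = (½)*(5/12) = 5/24)
1/(-704 + Z(-12, -12)) = 1/(-704 + 5/24) = 1/(-16891/24) = -24/16891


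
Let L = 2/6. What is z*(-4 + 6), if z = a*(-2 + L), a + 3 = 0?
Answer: 10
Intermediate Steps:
L = ⅓ (L = 2*(⅙) = ⅓ ≈ 0.33333)
a = -3 (a = -3 + 0 = -3)
z = 5 (z = -3*(-2 + ⅓) = -3*(-5/3) = 5)
z*(-4 + 6) = 5*(-4 + 6) = 5*2 = 10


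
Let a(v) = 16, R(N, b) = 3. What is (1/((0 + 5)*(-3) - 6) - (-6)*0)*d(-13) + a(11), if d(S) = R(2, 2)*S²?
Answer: -57/7 ≈ -8.1429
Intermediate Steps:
d(S) = 3*S²
(1/((0 + 5)*(-3) - 6) - (-6)*0)*d(-13) + a(11) = (1/((0 + 5)*(-3) - 6) - (-6)*0)*(3*(-13)²) + 16 = (1/(5*(-3) - 6) - 2*0)*(3*169) + 16 = (1/(-15 - 6) + 0)*507 + 16 = (1/(-21) + 0)*507 + 16 = (-1/21 + 0)*507 + 16 = -1/21*507 + 16 = -169/7 + 16 = -57/7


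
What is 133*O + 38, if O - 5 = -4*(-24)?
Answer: 13471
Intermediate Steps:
O = 101 (O = 5 - 4*(-24) = 5 + 96 = 101)
133*O + 38 = 133*101 + 38 = 13433 + 38 = 13471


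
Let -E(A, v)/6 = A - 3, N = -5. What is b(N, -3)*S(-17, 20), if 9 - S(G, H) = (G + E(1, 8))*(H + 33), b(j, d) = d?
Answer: -822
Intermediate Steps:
E(A, v) = 18 - 6*A (E(A, v) = -6*(A - 3) = -6*(-3 + A) = 18 - 6*A)
S(G, H) = 9 - (12 + G)*(33 + H) (S(G, H) = 9 - (G + (18 - 6*1))*(H + 33) = 9 - (G + (18 - 6))*(33 + H) = 9 - (G + 12)*(33 + H) = 9 - (12 + G)*(33 + H))
b(N, -3)*S(-17, 20) = -3*(-387 - 33*(-17) - 12*20 - 1*(-17)*20) = -3*(-387 + 561 - 240 + 340) = -3*274 = -822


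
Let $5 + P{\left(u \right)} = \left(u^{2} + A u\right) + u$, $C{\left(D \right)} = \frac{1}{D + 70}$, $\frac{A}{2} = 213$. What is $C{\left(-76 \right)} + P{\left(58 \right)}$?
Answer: $\frac{168749}{6} \approx 28125.0$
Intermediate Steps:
$A = 426$ ($A = 2 \cdot 213 = 426$)
$C{\left(D \right)} = \frac{1}{70 + D}$
$P{\left(u \right)} = -5 + u^{2} + 427 u$ ($P{\left(u \right)} = -5 + \left(\left(u^{2} + 426 u\right) + u\right) = -5 + \left(u^{2} + 427 u\right) = -5 + u^{2} + 427 u$)
$C{\left(-76 \right)} + P{\left(58 \right)} = \frac{1}{70 - 76} + \left(-5 + 58^{2} + 427 \cdot 58\right) = \frac{1}{-6} + \left(-5 + 3364 + 24766\right) = - \frac{1}{6} + 28125 = \frac{168749}{6}$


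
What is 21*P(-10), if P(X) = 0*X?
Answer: 0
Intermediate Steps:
P(X) = 0
21*P(-10) = 21*0 = 0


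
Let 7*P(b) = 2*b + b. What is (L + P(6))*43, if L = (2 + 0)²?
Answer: 1978/7 ≈ 282.57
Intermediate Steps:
L = 4 (L = 2² = 4)
P(b) = 3*b/7 (P(b) = (2*b + b)/7 = (3*b)/7 = 3*b/7)
(L + P(6))*43 = (4 + (3/7)*6)*43 = (4 + 18/7)*43 = (46/7)*43 = 1978/7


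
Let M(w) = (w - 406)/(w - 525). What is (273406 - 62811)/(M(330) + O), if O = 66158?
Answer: 41066025/12900886 ≈ 3.1832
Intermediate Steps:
M(w) = (-406 + w)/(-525 + w)
(273406 - 62811)/(M(330) + O) = (273406 - 62811)/((-406 + 330)/(-525 + 330) + 66158) = 210595/(-76/(-195) + 66158) = 210595/(-1/195*(-76) + 66158) = 210595/(76/195 + 66158) = 210595/(12900886/195) = 210595*(195/12900886) = 41066025/12900886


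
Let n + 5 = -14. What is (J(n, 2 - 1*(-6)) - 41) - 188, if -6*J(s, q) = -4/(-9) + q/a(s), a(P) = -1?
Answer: -6149/27 ≈ -227.74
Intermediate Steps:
n = -19 (n = -5 - 14 = -19)
J(s, q) = -2/27 + q/6 (J(s, q) = -(-4/(-9) + q/(-1))/6 = -(-4*(-⅑) + q*(-1))/6 = -(4/9 - q)/6 = -2/27 + q/6)
(J(n, 2 - 1*(-6)) - 41) - 188 = ((-2/27 + (2 - 1*(-6))/6) - 41) - 188 = ((-2/27 + (2 + 6)/6) - 41) - 188 = ((-2/27 + (⅙)*8) - 41) - 188 = ((-2/27 + 4/3) - 41) - 188 = (34/27 - 41) - 188 = -1073/27 - 188 = -6149/27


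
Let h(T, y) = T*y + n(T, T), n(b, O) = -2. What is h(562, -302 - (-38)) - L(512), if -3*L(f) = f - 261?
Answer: -444859/3 ≈ -1.4829e+5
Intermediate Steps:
h(T, y) = -2 + T*y (h(T, y) = T*y - 2 = -2 + T*y)
L(f) = 87 - f/3 (L(f) = -(f - 261)/3 = -(-261 + f)/3 = 87 - f/3)
h(562, -302 - (-38)) - L(512) = (-2 + 562*(-302 - (-38))) - (87 - ⅓*512) = (-2 + 562*(-302 - 1*(-38))) - (87 - 512/3) = (-2 + 562*(-302 + 38)) - 1*(-251/3) = (-2 + 562*(-264)) + 251/3 = (-2 - 148368) + 251/3 = -148370 + 251/3 = -444859/3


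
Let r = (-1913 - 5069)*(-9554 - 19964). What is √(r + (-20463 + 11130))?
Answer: √206085343 ≈ 14356.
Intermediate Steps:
r = 206094676 (r = -6982*(-29518) = 206094676)
√(r + (-20463 + 11130)) = √(206094676 + (-20463 + 11130)) = √(206094676 - 9333) = √206085343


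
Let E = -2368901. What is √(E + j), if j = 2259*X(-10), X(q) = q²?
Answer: I*√2143001 ≈ 1463.9*I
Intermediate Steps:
j = 225900 (j = 2259*(-10)² = 2259*100 = 225900)
√(E + j) = √(-2368901 + 225900) = √(-2143001) = I*√2143001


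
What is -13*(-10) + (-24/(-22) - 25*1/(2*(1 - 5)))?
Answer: 11811/88 ≈ 134.22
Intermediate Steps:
-13*(-10) + (-24/(-22) - 25*1/(2*(1 - 5))) = 130 + (-24*(-1/22) - 25/(2*(-4))) = 130 + (12/11 - 25/(-8)) = 130 + (12/11 - 25*(-⅛)) = 130 + (12/11 + 25/8) = 130 + 371/88 = 11811/88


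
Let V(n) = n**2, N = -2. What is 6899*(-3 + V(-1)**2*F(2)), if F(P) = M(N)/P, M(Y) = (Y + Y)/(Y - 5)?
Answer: -131081/7 ≈ -18726.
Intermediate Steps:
M(Y) = 2*Y/(-5 + Y) (M(Y) = (2*Y)/(-5 + Y) = 2*Y/(-5 + Y))
F(P) = 4/(7*P) (F(P) = (2*(-2)/(-5 - 2))/P = (2*(-2)/(-7))/P = (2*(-2)*(-1/7))/P = 4/(7*P))
6899*(-3 + V(-1)**2*F(2)) = 6899*(-3 + ((-1)**2)**2*((4/7)/2)) = 6899*(-3 + 1**2*((4/7)*(1/2))) = 6899*(-3 + 1*(2/7)) = 6899*(-3 + 2/7) = 6899*(-19/7) = -131081/7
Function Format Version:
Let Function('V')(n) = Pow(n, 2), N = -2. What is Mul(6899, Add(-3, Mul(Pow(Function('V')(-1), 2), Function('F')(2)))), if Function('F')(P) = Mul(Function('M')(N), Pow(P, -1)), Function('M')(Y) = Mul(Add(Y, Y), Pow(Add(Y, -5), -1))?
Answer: Rational(-131081, 7) ≈ -18726.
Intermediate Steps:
Function('M')(Y) = Mul(2, Y, Pow(Add(-5, Y), -1)) (Function('M')(Y) = Mul(Mul(2, Y), Pow(Add(-5, Y), -1)) = Mul(2, Y, Pow(Add(-5, Y), -1)))
Function('F')(P) = Mul(Rational(4, 7), Pow(P, -1)) (Function('F')(P) = Mul(Mul(2, -2, Pow(Add(-5, -2), -1)), Pow(P, -1)) = Mul(Mul(2, -2, Pow(-7, -1)), Pow(P, -1)) = Mul(Mul(2, -2, Rational(-1, 7)), Pow(P, -1)) = Mul(Rational(4, 7), Pow(P, -1)))
Mul(6899, Add(-3, Mul(Pow(Function('V')(-1), 2), Function('F')(2)))) = Mul(6899, Add(-3, Mul(Pow(Pow(-1, 2), 2), Mul(Rational(4, 7), Pow(2, -1))))) = Mul(6899, Add(-3, Mul(Pow(1, 2), Mul(Rational(4, 7), Rational(1, 2))))) = Mul(6899, Add(-3, Mul(1, Rational(2, 7)))) = Mul(6899, Add(-3, Rational(2, 7))) = Mul(6899, Rational(-19, 7)) = Rational(-131081, 7)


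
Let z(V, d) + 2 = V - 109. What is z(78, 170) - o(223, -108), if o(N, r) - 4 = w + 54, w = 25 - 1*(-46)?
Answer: -162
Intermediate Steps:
z(V, d) = -111 + V (z(V, d) = -2 + (V - 109) = -2 + (-109 + V) = -111 + V)
w = 71 (w = 25 + 46 = 71)
o(N, r) = 129 (o(N, r) = 4 + (71 + 54) = 4 + 125 = 129)
z(78, 170) - o(223, -108) = (-111 + 78) - 1*129 = -33 - 129 = -162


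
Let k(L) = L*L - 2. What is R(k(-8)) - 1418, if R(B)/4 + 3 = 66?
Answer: -1166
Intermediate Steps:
k(L) = -2 + L**2 (k(L) = L**2 - 2 = -2 + L**2)
R(B) = 252 (R(B) = -12 + 4*66 = -12 + 264 = 252)
R(k(-8)) - 1418 = 252 - 1418 = -1166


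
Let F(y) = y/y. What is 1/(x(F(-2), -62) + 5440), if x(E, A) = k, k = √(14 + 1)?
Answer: 1088/5918717 - √15/29593585 ≈ 0.00018369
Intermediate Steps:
F(y) = 1
k = √15 ≈ 3.8730
x(E, A) = √15
1/(x(F(-2), -62) + 5440) = 1/(√15 + 5440) = 1/(5440 + √15)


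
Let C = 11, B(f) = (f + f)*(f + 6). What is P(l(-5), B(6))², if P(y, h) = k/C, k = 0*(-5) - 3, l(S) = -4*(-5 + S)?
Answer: 9/121 ≈ 0.074380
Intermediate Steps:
B(f) = 2*f*(6 + f) (B(f) = (2*f)*(6 + f) = 2*f*(6 + f))
l(S) = 20 - 4*S
k = -3 (k = 0 - 3 = -3)
P(y, h) = -3/11
P(l(-5), B(6))² = (-3/11)² = 9/121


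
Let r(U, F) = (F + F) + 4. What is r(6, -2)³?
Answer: 0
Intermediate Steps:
r(U, F) = 4 + 2*F (r(U, F) = 2*F + 4 = 4 + 2*F)
r(6, -2)³ = (4 + 2*(-2))³ = (4 - 4)³ = 0³ = 0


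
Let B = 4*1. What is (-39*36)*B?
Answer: -5616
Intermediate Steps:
B = 4
(-39*36)*B = -39*36*4 = -1404*4 = -5616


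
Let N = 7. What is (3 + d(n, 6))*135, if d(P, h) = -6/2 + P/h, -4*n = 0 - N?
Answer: 315/8 ≈ 39.375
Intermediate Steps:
n = 7/4 (n = -(0 - 1*7)/4 = -(0 - 7)/4 = -1/4*(-7) = 7/4 ≈ 1.7500)
d(P, h) = -3 + P/h (d(P, h) = -6*1/2 + P/h = -3 + P/h)
(3 + d(n, 6))*135 = (3 + (-3 + (7/4)/6))*135 = (3 + (-3 + (7/4)*(1/6)))*135 = (3 + (-3 + 7/24))*135 = (3 - 65/24)*135 = (7/24)*135 = 315/8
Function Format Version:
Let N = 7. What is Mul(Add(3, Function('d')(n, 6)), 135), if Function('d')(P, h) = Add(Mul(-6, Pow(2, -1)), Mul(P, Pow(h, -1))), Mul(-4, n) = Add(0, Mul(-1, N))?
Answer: Rational(315, 8) ≈ 39.375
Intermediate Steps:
n = Rational(7, 4) (n = Mul(Rational(-1, 4), Add(0, Mul(-1, 7))) = Mul(Rational(-1, 4), Add(0, -7)) = Mul(Rational(-1, 4), -7) = Rational(7, 4) ≈ 1.7500)
Function('d')(P, h) = Add(-3, Mul(P, Pow(h, -1))) (Function('d')(P, h) = Add(Mul(-6, Rational(1, 2)), Mul(P, Pow(h, -1))) = Add(-3, Mul(P, Pow(h, -1))))
Mul(Add(3, Function('d')(n, 6)), 135) = Mul(Add(3, Add(-3, Mul(Rational(7, 4), Pow(6, -1)))), 135) = Mul(Add(3, Add(-3, Mul(Rational(7, 4), Rational(1, 6)))), 135) = Mul(Add(3, Add(-3, Rational(7, 24))), 135) = Mul(Add(3, Rational(-65, 24)), 135) = Mul(Rational(7, 24), 135) = Rational(315, 8)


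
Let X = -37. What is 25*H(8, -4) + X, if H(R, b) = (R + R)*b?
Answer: -1637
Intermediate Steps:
H(R, b) = 2*R*b (H(R, b) = (2*R)*b = 2*R*b)
25*H(8, -4) + X = 25*(2*8*(-4)) - 37 = 25*(-64) - 37 = -1600 - 37 = -1637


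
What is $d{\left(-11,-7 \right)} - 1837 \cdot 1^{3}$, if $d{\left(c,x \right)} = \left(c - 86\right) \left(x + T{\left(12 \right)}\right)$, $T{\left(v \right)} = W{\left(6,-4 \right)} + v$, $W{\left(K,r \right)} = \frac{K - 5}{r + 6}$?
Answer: $- \frac{4741}{2} \approx -2370.5$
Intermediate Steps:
$W{\left(K,r \right)} = \frac{-5 + K}{6 + r}$
$T{\left(v \right)} = \frac{1}{2} + v$ ($T{\left(v \right)} = \frac{-5 + 6}{6 - 4} + v = \frac{1}{2} \cdot 1 + v = \frac{1}{2} + v$)
$d{\left(c,x \right)} = \left(-86 + c\right) \left(\frac{25}{2} + x\right)$ ($d{\left(c,x \right)} = \left(c - 86\right) \left(x + \left(\frac{1}{2} + 12\right)\right) = \left(-86 + c\right) \left(x + \frac{25}{2}\right) = \left(-86 + c\right) \left(\frac{25}{2} + x\right)$)
$d{\left(-11,-7 \right)} - 1837 \cdot 1^{3} = \left(-1075 - -602 + \frac{25}{2} \left(-11\right) - -77\right) - 1837 \cdot 1^{3} = \left(-1075 + 602 - \frac{275}{2} + 77\right) - 1837 = - \frac{1067}{2} - 1837 = - \frac{4741}{2}$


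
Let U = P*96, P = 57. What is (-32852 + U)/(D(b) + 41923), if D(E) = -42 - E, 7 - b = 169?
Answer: -27380/42043 ≈ -0.65124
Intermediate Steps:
b = -162 (b = 7 - 1*169 = 7 - 169 = -162)
U = 5472 (U = 57*96 = 5472)
(-32852 + U)/(D(b) + 41923) = (-32852 + 5472)/((-42 - 1*(-162)) + 41923) = -27380/((-42 + 162) + 41923) = -27380/(120 + 41923) = -27380/42043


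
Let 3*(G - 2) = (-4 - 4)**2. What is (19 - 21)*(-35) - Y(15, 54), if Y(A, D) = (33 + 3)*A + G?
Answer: -1480/3 ≈ -493.33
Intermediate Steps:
G = 70/3 (G = 2 + (-4 - 4)**2/3 = 2 + (1/3)*(-8)**2 = 2 + (1/3)*64 = 2 + 64/3 = 70/3 ≈ 23.333)
Y(A, D) = 70/3 + 36*A (Y(A, D) = (33 + 3)*A + 70/3 = 36*A + 70/3 = 70/3 + 36*A)
(19 - 21)*(-35) - Y(15, 54) = (19 - 21)*(-35) - (70/3 + 36*15) = -2*(-35) - (70/3 + 540) = 70 - 1*1690/3 = 70 - 1690/3 = -1480/3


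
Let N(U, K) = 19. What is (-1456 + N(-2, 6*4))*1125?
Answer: -1616625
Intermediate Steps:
(-1456 + N(-2, 6*4))*1125 = (-1456 + 19)*1125 = -1437*1125 = -1616625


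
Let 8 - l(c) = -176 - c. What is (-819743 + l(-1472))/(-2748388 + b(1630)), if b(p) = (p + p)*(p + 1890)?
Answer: -821031/8726812 ≈ -0.094081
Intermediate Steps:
l(c) = 184 + c (l(c) = 8 - (-176 - c) = 8 + (176 + c) = 184 + c)
b(p) = 2*p*(1890 + p) (b(p) = (2*p)*(1890 + p) = 2*p*(1890 + p))
(-819743 + l(-1472))/(-2748388 + b(1630)) = (-819743 + (184 - 1472))/(-2748388 + 2*1630*(1890 + 1630)) = (-819743 - 1288)/(-2748388 + 2*1630*3520) = -821031/(-2748388 + 11475200) = -821031/8726812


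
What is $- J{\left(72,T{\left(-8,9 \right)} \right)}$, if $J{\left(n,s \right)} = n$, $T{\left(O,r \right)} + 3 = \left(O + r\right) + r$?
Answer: $-72$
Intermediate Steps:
$T{\left(O,r \right)} = -3 + O + 2 r$ ($T{\left(O,r \right)} = -3 + \left(\left(O + r\right) + r\right) = -3 + \left(O + 2 r\right) = -3 + O + 2 r$)
$- J{\left(72,T{\left(-8,9 \right)} \right)} = \left(-1\right) 72 = -72$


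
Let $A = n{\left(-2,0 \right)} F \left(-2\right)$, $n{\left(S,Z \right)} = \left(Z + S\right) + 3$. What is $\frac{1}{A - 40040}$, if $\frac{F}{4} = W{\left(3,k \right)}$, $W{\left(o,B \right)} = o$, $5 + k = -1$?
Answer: $- \frac{1}{40064} \approx -2.496 \cdot 10^{-5}$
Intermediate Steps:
$k = -6$ ($k = -5 - 1 = -6$)
$F = 12$ ($F = 4 \cdot 3 = 12$)
$n{\left(S,Z \right)} = 3 + S + Z$ ($n{\left(S,Z \right)} = \left(S + Z\right) + 3 = 3 + S + Z$)
$A = -24$ ($A = \left(3 - 2 + 0\right) 12 \left(-2\right) = 1 \cdot 12 \left(-2\right) = 12 \left(-2\right) = -24$)
$\frac{1}{A - 40040} = \frac{1}{-24 - 40040} = \frac{1}{-40064} = - \frac{1}{40064}$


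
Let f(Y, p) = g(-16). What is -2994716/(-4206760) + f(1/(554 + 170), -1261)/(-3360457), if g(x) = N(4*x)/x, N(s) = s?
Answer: 2515899379543/3534159022330 ≈ 0.71188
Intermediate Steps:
g(x) = 4 (g(x) = (4*x)/x = 4)
f(Y, p) = 4
-2994716/(-4206760) + f(1/(554 + 170), -1261)/(-3360457) = -2994716/(-4206760) + 4/(-3360457) = -2994716*(-1/4206760) + 4*(-1/3360457) = 748679/1051690 - 4/3360457 = 2515899379543/3534159022330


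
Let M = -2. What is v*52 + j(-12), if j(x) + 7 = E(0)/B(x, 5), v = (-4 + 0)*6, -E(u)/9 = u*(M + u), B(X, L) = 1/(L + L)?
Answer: -1255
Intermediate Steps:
B(X, L) = 1/(2*L)
E(u) = -9*u*(-2 + u)
v = -24 (v = -4*6 = -24)
j(x) = -7 (j(x) = -7 + (9*0*(2 - 1*0))/(((½)/5)) = -7 + (9*0*(2 + 0))/(((½)*(⅕))) = -7 + (9*0*2)/(⅒) = -7 + 0*10 = -7 + 0 = -7)
v*52 + j(-12) = -24*52 - 7 = -1248 - 7 = -1255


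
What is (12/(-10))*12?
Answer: -72/5 ≈ -14.400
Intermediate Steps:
(12/(-10))*12 = (12*(-1/10))*12 = -6/5*12 = -72/5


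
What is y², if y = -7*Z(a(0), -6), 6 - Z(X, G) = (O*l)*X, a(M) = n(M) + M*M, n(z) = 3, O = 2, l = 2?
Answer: 1764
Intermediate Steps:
a(M) = 3 + M² (a(M) = 3 + M*M = 3 + M²)
Z(X, G) = 6 - 4*X (Z(X, G) = 6 - 2*2*X = 6 - 4*X)
y = 42 (y = -7*(6 - 4*(3 + 0²)) = -7*(6 - 4*(3 + 0)) = -7*(6 - 4*3) = -7*(6 - 12) = -7*(-6) = 42)
y² = 42² = 1764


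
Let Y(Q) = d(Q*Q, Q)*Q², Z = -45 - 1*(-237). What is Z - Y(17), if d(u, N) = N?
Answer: -4721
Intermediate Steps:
Z = 192 (Z = -45 + 237 = 192)
Y(Q) = Q³ (Y(Q) = Q*Q² = Q³)
Z - Y(17) = 192 - 1*17³ = 192 - 1*4913 = 192 - 4913 = -4721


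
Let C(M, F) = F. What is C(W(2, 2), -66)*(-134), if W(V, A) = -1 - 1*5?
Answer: 8844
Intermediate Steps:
W(V, A) = -6 (W(V, A) = -1 - 5 = -6)
C(W(2, 2), -66)*(-134) = -66*(-134) = 8844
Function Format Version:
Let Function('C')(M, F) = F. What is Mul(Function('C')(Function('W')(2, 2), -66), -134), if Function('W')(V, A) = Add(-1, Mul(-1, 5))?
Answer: 8844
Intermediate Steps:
Function('W')(V, A) = -6 (Function('W')(V, A) = Add(-1, -5) = -6)
Mul(Function('C')(Function('W')(2, 2), -66), -134) = Mul(-66, -134) = 8844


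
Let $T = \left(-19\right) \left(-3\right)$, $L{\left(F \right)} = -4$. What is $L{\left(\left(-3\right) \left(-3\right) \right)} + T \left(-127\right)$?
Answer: $-7243$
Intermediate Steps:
$T = 57$
$L{\left(\left(-3\right) \left(-3\right) \right)} + T \left(-127\right) = -4 + 57 \left(-127\right) = -4 - 7239 = -7243$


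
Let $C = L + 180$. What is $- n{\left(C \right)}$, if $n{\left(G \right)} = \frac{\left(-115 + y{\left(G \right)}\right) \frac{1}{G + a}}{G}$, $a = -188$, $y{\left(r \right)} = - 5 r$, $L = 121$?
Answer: $\frac{1620}{34013} \approx 0.047629$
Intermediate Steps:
$C = 301$ ($C = 121 + 180 = 301$)
$n{\left(G \right)} = \frac{-115 - 5 G}{G \left(-188 + G\right)}$ ($n{\left(G \right)} = \frac{\left(-115 - 5 G\right) \frac{1}{G - 188}}{G} = \frac{\left(-115 - 5 G\right) \frac{1}{-188 + G}}{G} = \frac{\frac{1}{-188 + G} \left(-115 - 5 G\right)}{G} = \frac{-115 - 5 G}{G \left(-188 + G\right)}$)
$- n{\left(C \right)} = - \frac{5 \left(-23 - 301\right)}{301 \left(-188 + 301\right)} = - \frac{5 \left(-23 - 301\right)}{301 \cdot 113} = - \frac{5 \left(-324\right)}{301 \cdot 113} = \left(-1\right) \left(- \frac{1620}{34013}\right) = \frac{1620}{34013}$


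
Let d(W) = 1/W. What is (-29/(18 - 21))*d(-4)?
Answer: -29/12 ≈ -2.4167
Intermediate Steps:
(-29/(18 - 21))*d(-4) = -29/(18 - 21)/(-4) = -29/(-3)*(-1/4) = -29*(-1/3)*(-1/4) = (29/3)*(-1/4) = -29/12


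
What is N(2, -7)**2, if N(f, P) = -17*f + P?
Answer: 1681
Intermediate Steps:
N(f, P) = P - 17*f
N(2, -7)**2 = (-7 - 17*2)**2 = (-7 - 34)**2 = (-41)**2 = 1681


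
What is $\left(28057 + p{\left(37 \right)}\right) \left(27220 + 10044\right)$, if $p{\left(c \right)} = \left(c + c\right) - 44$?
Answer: $1046633968$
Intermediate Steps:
$p{\left(c \right)} = -44 + 2 c$ ($p{\left(c \right)} = 2 c - 44 = -44 + 2 c$)
$\left(28057 + p{\left(37 \right)}\right) \left(27220 + 10044\right) = \left(28057 + \left(-44 + 2 \cdot 37\right)\right) \left(27220 + 10044\right) = \left(28057 + \left(-44 + 74\right)\right) 37264 = \left(28057 + 30\right) 37264 = 28087 \cdot 37264 = 1046633968$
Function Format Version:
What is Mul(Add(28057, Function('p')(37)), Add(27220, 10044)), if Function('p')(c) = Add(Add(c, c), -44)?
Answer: 1046633968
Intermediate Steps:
Function('p')(c) = Add(-44, Mul(2, c)) (Function('p')(c) = Add(Mul(2, c), -44) = Add(-44, Mul(2, c)))
Mul(Add(28057, Function('p')(37)), Add(27220, 10044)) = Mul(Add(28057, Add(-44, Mul(2, 37))), Add(27220, 10044)) = Mul(Add(28057, Add(-44, 74)), 37264) = Mul(Add(28057, 30), 37264) = Mul(28087, 37264) = 1046633968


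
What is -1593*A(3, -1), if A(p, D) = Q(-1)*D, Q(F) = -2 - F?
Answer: -1593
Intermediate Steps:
A(p, D) = -D (A(p, D) = (-2 - 1*(-1))*D = (-2 + 1)*D = -D)
-1593*A(3, -1) = -(-1593)*(-1) = -1593*1 = -1593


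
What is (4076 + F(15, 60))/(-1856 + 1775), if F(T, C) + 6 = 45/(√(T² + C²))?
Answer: -4070/81 - √17/459 ≈ -50.256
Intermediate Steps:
F(T, C) = -6 + 45/√(C² + T²) (F(T, C) = -6 + 45/(√(T² + C²)) = -6 + 45/(√(C² + T²)) = -6 + 45/√(C² + T²))
(4076 + F(15, 60))/(-1856 + 1775) = (4076 + (-6 + 45/√(60² + 15²)))/(-1856 + 1775) = (4076 + (-6 + 45/√(3600 + 225)))/(-81) = (4076 + (-6 + 45/√3825))*(-1/81) = (4076 + (-6 + 45*(√17/255)))*(-1/81) = (4076 + (-6 + 3*√17/17))*(-1/81) = (4070 + 3*√17/17)*(-1/81) = -4070/81 - √17/459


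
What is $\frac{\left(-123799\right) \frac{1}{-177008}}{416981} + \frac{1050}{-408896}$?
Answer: $- \frac{186175001381}{72548542696288} \approx -0.0025662$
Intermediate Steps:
$\frac{\left(-123799\right) \frac{1}{-177008}}{416981} + \frac{1050}{-408896} = \left(-123799\right) \left(- \frac{1}{177008}\right) \frac{1}{416981} + 1050 \left(- \frac{1}{408896}\right) = \frac{9523}{13616} \cdot \frac{1}{416981} - \frac{525}{204448} = \frac{9523}{5677613296} - \frac{525}{204448} = - \frac{186175001381}{72548542696288}$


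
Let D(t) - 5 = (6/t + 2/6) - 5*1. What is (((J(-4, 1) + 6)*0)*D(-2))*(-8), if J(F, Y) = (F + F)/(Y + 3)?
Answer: 0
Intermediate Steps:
J(F, Y) = 2*F/(3 + Y) (J(F, Y) = (2*F)/(3 + Y) = 2*F/(3 + Y))
D(t) = ⅓ + 6/t (D(t) = 5 + ((6/t + 2/6) - 5*1) = 5 + ((6/t + 2*(⅙)) - 5) = 5 + ((6/t + ⅓) - 5) = 5 + ((⅓ + 6/t) - 5) = 5 + (-14/3 + 6/t) = ⅓ + 6/t)
(((J(-4, 1) + 6)*0)*D(-2))*(-8) = (((2*(-4)/(3 + 1) + 6)*0)*((⅓)*(18 - 2)/(-2)))*(-8) = (((2*(-4)/4 + 6)*0)*((⅓)*(-½)*16))*(-8) = (((2*(-4)*(¼) + 6)*0)*(-8/3))*(-8) = (((-2 + 6)*0)*(-8/3))*(-8) = ((4*0)*(-8/3))*(-8) = (0*(-8/3))*(-8) = 0*(-8) = 0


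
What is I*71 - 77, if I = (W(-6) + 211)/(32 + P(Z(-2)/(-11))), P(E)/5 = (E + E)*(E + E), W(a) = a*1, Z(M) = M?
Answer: 1456851/3952 ≈ 368.64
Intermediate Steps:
W(a) = a
P(E) = 20*E² (P(E) = 5*((E + E)*(E + E)) = 5*((2*E)*(2*E)) = 5*(4*E²) = 20*E²)
I = 24805/3952 (I = (-6 + 211)/(32 + 20*(-2/(-11))²) = 205/(32 + 20*(-2*(-1/11))²) = 205/(32 + 20*(2/11)²) = 205/(32 + 20*(4/121)) = 205/(32 + 80/121) = 205/(3952/121) = 205*(121/3952) = 24805/3952 ≈ 6.2766)
I*71 - 77 = (24805/3952)*71 - 77 = 1761155/3952 - 77 = 1456851/3952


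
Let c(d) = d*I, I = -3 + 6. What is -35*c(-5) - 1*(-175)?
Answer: 700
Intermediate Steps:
I = 3
c(d) = 3*d (c(d) = d*3 = 3*d)
-35*c(-5) - 1*(-175) = -105*(-5) - 1*(-175) = -35*(-15) + 175 = 525 + 175 = 700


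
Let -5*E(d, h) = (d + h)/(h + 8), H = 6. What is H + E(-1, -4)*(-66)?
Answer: -21/2 ≈ -10.500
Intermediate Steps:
E(d, h) = -(d + h)/(5*(8 + h)) (E(d, h) = -(d + h)/(5*(h + 8)) = -(d + h)/(5*(8 + h)))
H + E(-1, -4)*(-66) = 6 + ((-1*(-1) - 1*(-4))/(5*(8 - 4)))*(-66) = 6 + ((⅕)*(1 + 4)/4)*(-66) = 6 + ((⅕)*(¼)*5)*(-66) = 6 + (¼)*(-66) = 6 - 33/2 = -21/2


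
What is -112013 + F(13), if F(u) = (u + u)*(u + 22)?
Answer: -111103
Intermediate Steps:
F(u) = 2*u*(22 + u) (F(u) = (2*u)*(22 + u) = 2*u*(22 + u))
-112013 + F(13) = -112013 + 2*13*(22 + 13) = -112013 + 2*13*35 = -112013 + 910 = -111103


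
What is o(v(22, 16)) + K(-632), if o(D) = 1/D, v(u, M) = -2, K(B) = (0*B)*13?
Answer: -1/2 ≈ -0.50000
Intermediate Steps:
K(B) = 0 (K(B) = 0*13 = 0)
o(v(22, 16)) + K(-632) = 1/(-2) + 0 = -1/2 + 0 = -1/2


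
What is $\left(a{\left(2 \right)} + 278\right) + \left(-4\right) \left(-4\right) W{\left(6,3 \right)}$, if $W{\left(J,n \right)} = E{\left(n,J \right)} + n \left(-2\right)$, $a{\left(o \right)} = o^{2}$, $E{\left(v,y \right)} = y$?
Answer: $282$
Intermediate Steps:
$W{\left(J,n \right)} = J - 2 n$ ($W{\left(J,n \right)} = J + n \left(-2\right) = J - 2 n$)
$\left(a{\left(2 \right)} + 278\right) + \left(-4\right) \left(-4\right) W{\left(6,3 \right)} = \left(2^{2} + 278\right) + \left(-4\right) \left(-4\right) \left(6 - 6\right) = \left(4 + 278\right) + 16 \left(6 - 6\right) = 282 + 16 \cdot 0 = 282 + 0 = 282$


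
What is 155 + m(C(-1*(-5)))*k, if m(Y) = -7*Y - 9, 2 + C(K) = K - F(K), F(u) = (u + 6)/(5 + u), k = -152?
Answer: 17723/5 ≈ 3544.6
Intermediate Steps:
F(u) = (6 + u)/(5 + u)
C(K) = -2 + K - (6 + K)/(5 + K) (C(K) = -2 + (K - (6 + K)/(5 + K)) = -2 + K - (6 + K)/(5 + K))
m(Y) = -9 - 7*Y
155 + m(C(-1*(-5)))*k = 155 + (-9 - 7*(-16 + (-1*(-5))² + 2*(-1*(-5)))/(5 - 1*(-5)))*(-152) = 155 + (-9 - 7*(-16 + 5² + 2*5)/(5 + 5))*(-152) = 155 + (-9 - 7*(-16 + 25 + 10)/10)*(-152) = 155 + (-9 - 7*19/10)*(-152) = 155 + (-9 - 133/10)*(-152) = 155 - 223/10*(-152) = 155 + 16948/5 = 17723/5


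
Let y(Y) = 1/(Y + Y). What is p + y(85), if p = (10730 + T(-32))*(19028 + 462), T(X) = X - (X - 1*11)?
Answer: 35588155301/170 ≈ 2.0934e+8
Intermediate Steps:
T(X) = 11 (T(X) = X - (X - 11) = X - (-11 + X) = X + (11 - X) = 11)
y(Y) = 1/(2*Y)
p = 209342090 (p = (10730 + 11)*(19028 + 462) = 10741*19490 = 209342090)
p + y(85) = 209342090 + (½)/85 = 209342090 + (½)*(1/85) = 209342090 + 1/170 = 35588155301/170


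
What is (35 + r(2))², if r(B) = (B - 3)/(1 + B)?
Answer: 10816/9 ≈ 1201.8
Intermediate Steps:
r(B) = (-3 + B)/(1 + B)
(35 + r(2))² = (35 + (-3 + 2)/(1 + 2))² = (35 - 1/3)² = (35 + (⅓)*(-1))² = (35 - ⅓)² = (104/3)² = 10816/9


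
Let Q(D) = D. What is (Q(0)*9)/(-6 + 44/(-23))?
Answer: 0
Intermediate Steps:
(Q(0)*9)/(-6 + 44/(-23)) = (0*9)/(-6 + 44/(-23)) = 0/(-6 + 44*(-1/23)) = 0/(-6 - 44/23) = 0/(-182/23) = 0*(-23/182) = 0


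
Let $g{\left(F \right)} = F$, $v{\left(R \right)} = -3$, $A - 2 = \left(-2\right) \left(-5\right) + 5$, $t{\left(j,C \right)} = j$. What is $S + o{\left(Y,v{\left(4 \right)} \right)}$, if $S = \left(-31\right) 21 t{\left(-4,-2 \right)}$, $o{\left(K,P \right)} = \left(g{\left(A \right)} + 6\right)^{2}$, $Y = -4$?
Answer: $3133$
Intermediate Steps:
$A = 17$ ($A = 2 + \left(\left(-2\right) \left(-5\right) + 5\right) = 2 + \left(10 + 5\right) = 2 + 15 = 17$)
$o{\left(K,P \right)} = 529$ ($o{\left(K,P \right)} = \left(17 + 6\right)^{2} = 23^{2} = 529$)
$S = 2604$ ($S = \left(-31\right) 21 \left(-4\right) = \left(-651\right) \left(-4\right) = 2604$)
$S + o{\left(Y,v{\left(4 \right)} \right)} = 2604 + 529 = 3133$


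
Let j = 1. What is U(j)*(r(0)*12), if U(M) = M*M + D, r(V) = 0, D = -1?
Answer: 0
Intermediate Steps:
U(M) = -1 + M**2 (U(M) = M*M - 1 = M**2 - 1 = -1 + M**2)
U(j)*(r(0)*12) = (-1 + 1**2)*(0*12) = (-1 + 1)*0 = 0*0 = 0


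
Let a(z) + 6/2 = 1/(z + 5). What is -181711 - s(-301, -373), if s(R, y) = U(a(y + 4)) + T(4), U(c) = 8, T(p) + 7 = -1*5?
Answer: -181707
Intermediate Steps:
a(z) = -3 + 1/(5 + z) (a(z) = -3 + 1/(z + 5) = -3 + 1/(5 + z))
T(p) = -12 (T(p) = -7 - 1*5 = -7 - 5 = -12)
s(R, y) = -4 (s(R, y) = 8 - 12 = -4)
-181711 - s(-301, -373) = -181711 - 1*(-4) = -181711 + 4 = -181707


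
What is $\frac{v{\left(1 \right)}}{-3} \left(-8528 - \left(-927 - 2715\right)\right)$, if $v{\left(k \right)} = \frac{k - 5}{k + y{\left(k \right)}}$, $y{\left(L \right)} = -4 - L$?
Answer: $\frac{4886}{3} \approx 1628.7$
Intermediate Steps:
$v{\left(k \right)} = \frac{5}{4} - \frac{k}{4}$ ($v{\left(k \right)} = \frac{k - 5}{k - \left(4 + k\right)} = \frac{-5 + k}{-4} = \left(-5 + k\right) \left(- \frac{1}{4}\right) = \frac{5}{4} - \frac{k}{4}$)
$\frac{v{\left(1 \right)}}{-3} \left(-8528 - \left(-927 - 2715\right)\right) = \frac{\frac{5}{4} - \frac{1}{4}}{-3} \left(-8528 - \left(-927 - 2715\right)\right) = \left(\frac{5}{4} - \frac{1}{4}\right) \left(- \frac{1}{3}\right) \left(-8528 - \left(-927 - 2715\right)\right) = 1 \left(- \frac{1}{3}\right) \left(-8528 - -3642\right) = - \frac{-8528 + 3642}{3} = \left(- \frac{1}{3}\right) \left(-4886\right) = \frac{4886}{3}$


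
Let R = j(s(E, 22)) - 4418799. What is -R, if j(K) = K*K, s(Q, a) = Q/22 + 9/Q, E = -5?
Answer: 53467418171/12100 ≈ 4.4188e+6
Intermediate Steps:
s(Q, a) = 9/Q + Q/22 (s(Q, a) = Q*(1/22) + 9/Q = Q/22 + 9/Q = 9/Q + Q/22)
j(K) = K²
R = -53467418171/12100 (R = (9/(-5) + (1/22)*(-5))² - 4418799 = (9*(-⅕) - 5/22)² - 4418799 = (-9/5 - 5/22)² - 4418799 = (-223/110)² - 4418799 = 49729/12100 - 4418799 = -53467418171/12100 ≈ -4.4188e+6)
-R = -1*(-53467418171/12100) = 53467418171/12100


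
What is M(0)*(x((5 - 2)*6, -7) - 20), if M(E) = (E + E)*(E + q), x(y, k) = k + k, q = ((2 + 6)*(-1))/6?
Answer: 0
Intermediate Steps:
q = -4/3 (q = (8*(-1))*(⅙) = -8*⅙ = -4/3 ≈ -1.3333)
x(y, k) = 2*k
M(E) = 2*E*(-4/3 + E) (M(E) = (E + E)*(E - 4/3) = (2*E)*(-4/3 + E) = 2*E*(-4/3 + E))
M(0)*(x((5 - 2)*6, -7) - 20) = ((⅔)*0*(-4 + 3*0))*(2*(-7) - 20) = ((⅔)*0*(-4 + 0))*(-14 - 20) = ((⅔)*0*(-4))*(-34) = 0*(-34) = 0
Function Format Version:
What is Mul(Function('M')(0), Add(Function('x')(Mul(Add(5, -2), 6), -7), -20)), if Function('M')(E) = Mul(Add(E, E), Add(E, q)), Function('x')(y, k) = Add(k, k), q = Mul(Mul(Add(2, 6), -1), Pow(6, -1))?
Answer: 0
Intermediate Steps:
q = Rational(-4, 3) (q = Mul(Mul(8, -1), Rational(1, 6)) = Mul(-8, Rational(1, 6)) = Rational(-4, 3) ≈ -1.3333)
Function('x')(y, k) = Mul(2, k)
Function('M')(E) = Mul(2, E, Add(Rational(-4, 3), E)) (Function('M')(E) = Mul(Add(E, E), Add(E, Rational(-4, 3))) = Mul(Mul(2, E), Add(Rational(-4, 3), E)) = Mul(2, E, Add(Rational(-4, 3), E)))
Mul(Function('M')(0), Add(Function('x')(Mul(Add(5, -2), 6), -7), -20)) = Mul(Mul(Rational(2, 3), 0, Add(-4, Mul(3, 0))), Add(Mul(2, -7), -20)) = Mul(Mul(Rational(2, 3), 0, Add(-4, 0)), Add(-14, -20)) = Mul(Mul(Rational(2, 3), 0, -4), -34) = Mul(0, -34) = 0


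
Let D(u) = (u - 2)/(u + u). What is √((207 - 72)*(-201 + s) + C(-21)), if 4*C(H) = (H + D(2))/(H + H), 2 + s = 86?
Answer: I*√252718/4 ≈ 125.68*I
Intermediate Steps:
s = 84 (s = -2 + 86 = 84)
D(u) = (-2 + u)/(2*u) (D(u) = (-2 + u)/((2*u)) = (-2 + u)*(1/(2*u)) = (-2 + u)/(2*u))
C(H) = ⅛ (C(H) = ((H + (½)*(-2 + 2)/2)/(H + H))/4 = ((H + (½)*(½)*0)/((2*H)))/4 = ((H + 0)*(1/(2*H)))/4 = (H*(1/(2*H)))/4 = (¼)*(½) = ⅛)
√((207 - 72)*(-201 + s) + C(-21)) = √((207 - 72)*(-201 + 84) + ⅛) = √(135*(-117) + ⅛) = √(-15795 + ⅛) = √(-126359/8) = I*√252718/4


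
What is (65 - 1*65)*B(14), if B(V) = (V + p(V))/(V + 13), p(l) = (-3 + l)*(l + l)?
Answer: 0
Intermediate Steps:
p(l) = 2*l*(-3 + l) (p(l) = (-3 + l)*(2*l) = 2*l*(-3 + l))
B(V) = (V + 2*V*(-3 + V))/(13 + V) (B(V) = (V + 2*V*(-3 + V))/(V + 13) = (V + 2*V*(-3 + V))/(13 + V))
(65 - 1*65)*B(14) = (65 - 1*65)*(14*(-5 + 2*14)/(13 + 14)) = (65 - 65)*(14*(-5 + 28)/27) = 0*(14*(1/27)*23) = 0*(322/27) = 0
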